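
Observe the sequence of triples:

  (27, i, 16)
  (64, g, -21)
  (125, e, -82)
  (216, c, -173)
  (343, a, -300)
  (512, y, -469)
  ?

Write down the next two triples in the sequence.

(729, w, -686), (1000, u, -957)

First component: perfect cubes: 3³, 4³, 5³, …; 27, 64, 125, 216, 343, 512 → 729 → 1000.
Letter: letters move back 2 places in the alphabet, wrapping A→Z; i, g, e, c, a, y → w → u.
Third component: together with the first component always sums to 43; 16, -21, -82, -173, -300, -469 → -686 → -957.
Putting the parts together: (729, w, -686) and then (1000, u, -957).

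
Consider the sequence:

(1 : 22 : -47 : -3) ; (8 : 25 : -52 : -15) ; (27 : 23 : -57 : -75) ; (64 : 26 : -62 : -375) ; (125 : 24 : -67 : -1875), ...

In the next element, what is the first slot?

216

First slot: perfect cubes: 1³, 2³, 3³, …, so 1, 8, 27, 64, 125 → 216.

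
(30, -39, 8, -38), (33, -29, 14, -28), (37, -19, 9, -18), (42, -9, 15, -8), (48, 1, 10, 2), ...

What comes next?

First entry: 30, 33, 37, 42, 48 → 55 (differences are 3, 4, 5, … (increasing by 1 each time)).
Second entry — +10 each step: -39, -29, -19, -9, 1 → 11.
Third entry: alternating steps +6, −5, +6, −5, …; 8, 14, 9, 15, 10 → 16.
Fourth entry: -38, -28, -18, -8, 2 → 12 (always 1 more than the second entry).
So the next tuple is (55, 11, 16, 12).

(55, 11, 16, 12)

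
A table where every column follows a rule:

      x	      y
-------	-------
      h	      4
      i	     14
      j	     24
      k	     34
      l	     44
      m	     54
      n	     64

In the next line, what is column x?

Column x goes h, i, j, k, l, m, n → o (letters move forward 1 place in the alphabet).
Column y: +10 each step; 4, 14, 24, 34, 44, 54, 64 → 74.

o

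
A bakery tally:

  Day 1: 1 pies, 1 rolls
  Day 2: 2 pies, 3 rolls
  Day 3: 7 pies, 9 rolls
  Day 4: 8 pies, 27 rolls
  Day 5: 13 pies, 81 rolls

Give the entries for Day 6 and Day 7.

Pies: alternating steps +1, +5, +1, +5, …, so 1, 2, 7, 8, 13 → 14 → 19.
For the rolls, ×3 each step: 1, 3, 9, 27, 81 → 243 → 729.
So the next two records are 14 pies, 243 rolls and 19 pies, 729 rolls.

14 pies, 243 rolls; 19 pies, 729 rolls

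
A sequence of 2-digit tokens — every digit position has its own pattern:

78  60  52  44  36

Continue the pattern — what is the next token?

First digit: −1 each step, mod 10; 7, 6, 5, 4, 3 → 2.
Second digit: +2 each step, mod 10, so 8, 0, 2, 4, 6 → 8.
Putting it together: 28.

28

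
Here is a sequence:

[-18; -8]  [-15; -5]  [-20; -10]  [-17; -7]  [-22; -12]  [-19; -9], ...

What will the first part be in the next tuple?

First part — alternating steps +3, −5, +3, −5, …: -18, -15, -20, -17, -22, -19 → -24.

-24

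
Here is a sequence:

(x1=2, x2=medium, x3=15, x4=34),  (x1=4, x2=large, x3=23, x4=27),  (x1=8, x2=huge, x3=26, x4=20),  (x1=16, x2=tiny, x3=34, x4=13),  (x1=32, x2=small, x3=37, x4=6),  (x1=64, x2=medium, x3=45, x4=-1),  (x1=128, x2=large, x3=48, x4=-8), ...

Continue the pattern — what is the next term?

X1: ×2 each step; 2, 4, 8, 16, 32, 64, 128 → 256.
X2 goes medium, large, huge, tiny, small, medium, large → huge (repeats medium → large → huge → tiny → small).
For the x3, alternating steps +8, +3, +8, +3, …: 15, 23, 26, 34, 37, 45, 48 → 56.
X4 — −7 each step: 34, 27, 20, 13, 6, -1, -8 → -15.
So the next term is (x1=256, x2=huge, x3=56, x4=-15).

(x1=256, x2=huge, x3=56, x4=-15)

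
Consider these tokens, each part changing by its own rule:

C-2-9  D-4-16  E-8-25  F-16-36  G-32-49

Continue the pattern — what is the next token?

H-64-64

Letter: C, D, E, F, G → H (letters move forward 1 place in the alphabet).
Second component: ×2 each step; 2, 4, 8, 16, 32 → 64.
Third component — perfect squares: 3², 4², 5², …: 9, 16, 25, 36, 49 → 64.
Combining the parts gives H-64-64.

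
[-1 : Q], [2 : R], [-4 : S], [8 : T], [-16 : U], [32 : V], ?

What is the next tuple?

[-64 : W]

First entry: ×(-2) each step; -1, 2, -4, 8, -16, 32 → -64.
Letter — letters move forward 1 place in the alphabet: Q, R, S, T, U, V → W.
So the next tuple is [-64 : W].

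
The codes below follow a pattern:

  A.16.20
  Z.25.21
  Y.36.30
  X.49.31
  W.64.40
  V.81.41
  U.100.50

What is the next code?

T.121.51

Letter: A, Z, Y, X, W, V, U → T (letters move back 1 place in the alphabet, wrapping A→Z).
Second component: 16, 25, 36, 49, 64, 81, 100 → 121 (perfect squares: 4², 5², 6², …).
Third component: 20, 21, 30, 31, 40, 41, 50 → 51 (alternating steps +1, +9, +1, +9, …).
Combining the parts gives T.121.51.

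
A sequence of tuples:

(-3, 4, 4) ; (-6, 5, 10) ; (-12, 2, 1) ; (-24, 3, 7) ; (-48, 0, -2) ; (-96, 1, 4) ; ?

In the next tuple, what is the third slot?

Third slot: alternating steps +6, −9, +6, −9, …, so 4, 10, 1, 7, -2, 4 → -5.

-5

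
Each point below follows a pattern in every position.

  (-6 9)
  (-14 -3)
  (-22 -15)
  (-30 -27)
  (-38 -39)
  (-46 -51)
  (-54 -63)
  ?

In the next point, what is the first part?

-62

First part goes -6, -14, -22, -30, -38, -46, -54 → -62 (−8 each step).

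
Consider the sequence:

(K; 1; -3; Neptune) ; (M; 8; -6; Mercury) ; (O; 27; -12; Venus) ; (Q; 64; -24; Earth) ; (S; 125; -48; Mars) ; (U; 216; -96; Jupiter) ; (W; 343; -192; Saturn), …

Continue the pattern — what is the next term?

Letter — letters move forward 2 places in the alphabet: K, M, O, Q, S, U, W → Y.
Second entry goes 1, 8, 27, 64, 125, 216, 343 → 512 (perfect cubes: 1³, 2³, 3³, …).
Third entry — ×2 each step: -3, -6, -12, -24, -48, -96, -192 → -384.
Planet: Neptune, Mercury, Venus, Earth, Mars, Jupiter, Saturn → Uranus (runs through the planets Mercury→Neptune).
Putting it together: (Y; 512; -384; Uranus).

(Y; 512; -384; Uranus)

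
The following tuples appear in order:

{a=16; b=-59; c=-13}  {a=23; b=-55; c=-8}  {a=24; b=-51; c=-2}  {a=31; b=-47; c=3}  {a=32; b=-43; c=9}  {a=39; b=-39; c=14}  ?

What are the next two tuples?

A goes 16, 23, 24, 31, 32, 39 → 40 → 47 (alternating steps +7, +1, +7, +1, …).
B: +4 each step, so -59, -55, -51, -47, -43, -39 → -35 → -31.
C: -13, -8, -2, 3, 9, 14 → 20 → 25 (alternating steps +5, +6, +5, +6, …).
Putting the parts together: {a=40; b=-35; c=20} and then {a=47; b=-31; c=25}.

{a=40; b=-35; c=20}, {a=47; b=-31; c=25}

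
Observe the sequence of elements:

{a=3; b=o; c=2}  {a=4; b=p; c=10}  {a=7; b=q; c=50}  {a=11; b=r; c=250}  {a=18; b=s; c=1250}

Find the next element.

{a=29; b=t; c=6250}

A: 3, 4, 7, 11, 18 → 29 (each term is the sum of the two before it).
B — letters move forward 1 place in the alphabet: o, p, q, r, s → t.
For the c, ×5 each step: 2, 10, 50, 250, 1250 → 6250.
So the next element is {a=29; b=t; c=6250}.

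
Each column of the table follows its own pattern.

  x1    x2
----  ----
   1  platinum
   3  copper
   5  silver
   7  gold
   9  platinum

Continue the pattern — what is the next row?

11  copper

Column x1: +2 each step, so 1, 3, 5, 7, 9 → 11.
For the column x2, repeats platinum → copper → silver → gold: platinum, copper, silver, gold, platinum → copper.
Combining the parts gives 11  copper.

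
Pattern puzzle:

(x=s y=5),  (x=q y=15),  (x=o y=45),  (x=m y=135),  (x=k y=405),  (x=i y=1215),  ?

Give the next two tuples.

(x=g y=3645), (x=e y=10935)

X goes s, q, o, m, k, i → g → e (letters move back 2 places in the alphabet).
For the y, ×3 each step: 5, 15, 45, 135, 405, 1215 → 3645 → 10935.
Putting the parts together: (x=g y=3645) and then (x=e y=10935).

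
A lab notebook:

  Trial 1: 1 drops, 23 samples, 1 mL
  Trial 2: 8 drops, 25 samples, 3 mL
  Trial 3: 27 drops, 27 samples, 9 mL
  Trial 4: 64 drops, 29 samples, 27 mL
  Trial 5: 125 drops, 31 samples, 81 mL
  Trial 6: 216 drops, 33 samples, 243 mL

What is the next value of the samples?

For the samples, +2 each step: 23, 25, 27, 29, 31, 33 → 35.

35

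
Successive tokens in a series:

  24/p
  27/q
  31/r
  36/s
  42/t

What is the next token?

49/u

First component — differences are 3, 4, 5, … (increasing by 1 each time): 24, 27, 31, 36, 42 → 49.
Letter goes p, q, r, s, t → u (letters move forward 1 place in the alphabet).
So the next token is 49/u.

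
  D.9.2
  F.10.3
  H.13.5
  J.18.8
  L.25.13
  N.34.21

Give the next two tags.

Letter: D, F, H, J, L, N → P → R (letters move forward 2 places in the alphabet).
Second component: differences are 1, 3, 5, … (increasing by 2 each time), so 9, 10, 13, 18, 25, 34 → 45 → 58.
Third component goes 2, 3, 5, 8, 13, 21 → 34 → 55 (each term is the sum of the two before it).
Putting the parts together: P.45.34 and then R.58.55.

P.45.34, R.58.55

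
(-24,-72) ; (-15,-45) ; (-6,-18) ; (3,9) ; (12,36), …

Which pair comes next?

For the first part, +9 each step: -24, -15, -6, 3, 12 → 21.
Second part: always 3 × the first part; -72, -45, -18, 9, 36 → 63.
So the next pair is (21,63).

(21,63)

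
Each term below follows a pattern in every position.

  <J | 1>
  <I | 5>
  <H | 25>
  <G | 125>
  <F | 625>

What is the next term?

Letter — letters move back 1 place in the alphabet: J, I, H, G, F → E.
For the second part, ×5 each step: 1, 5, 25, 125, 625 → 3125.
So the next term is <E | 3125>.

<E | 3125>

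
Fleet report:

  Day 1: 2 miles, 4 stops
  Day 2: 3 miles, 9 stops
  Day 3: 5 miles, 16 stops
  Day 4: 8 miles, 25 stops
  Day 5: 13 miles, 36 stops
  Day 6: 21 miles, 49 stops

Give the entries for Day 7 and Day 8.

Miles — each term is the sum of the two before it: 2, 3, 5, 8, 13, 21 → 34 → 55.
Stops — perfect squares: 2², 3², 4², …: 4, 9, 16, 25, 36, 49 → 64 → 81.
Putting the parts together: 34 miles, 64 stops and then 55 miles, 81 stops.

34 miles, 64 stops; 55 miles, 81 stops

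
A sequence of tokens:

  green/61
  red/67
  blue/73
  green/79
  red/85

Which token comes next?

blue/91

Colour goes green, red, blue, green, red → blue (repeats green → red → blue).
Second component: 61, 67, 73, 79, 85 → 91 (+6 each step).
Combining the parts gives blue/91.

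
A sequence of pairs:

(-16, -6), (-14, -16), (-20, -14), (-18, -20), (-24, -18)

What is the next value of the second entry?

-24

First entry: -16, -14, -20, -18, -24 → -22 (alternating steps +2, −6, +2, −6, …).
Second entry goes -6, -16, -14, -20, -18 → -24 (always the previous value of the first entry).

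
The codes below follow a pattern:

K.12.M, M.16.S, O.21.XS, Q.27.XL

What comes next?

Letter: letters move forward 2 places in the alphabet, so K, M, O, Q → S.
For the second component, differences are 4, 5, 6, … (increasing by 1 each time): 12, 16, 21, 27 → 34.
Size: M, S, XS, XL → L (runs backward through clothing sizes XS→XL).
Putting it together: S.34.L.

S.34.L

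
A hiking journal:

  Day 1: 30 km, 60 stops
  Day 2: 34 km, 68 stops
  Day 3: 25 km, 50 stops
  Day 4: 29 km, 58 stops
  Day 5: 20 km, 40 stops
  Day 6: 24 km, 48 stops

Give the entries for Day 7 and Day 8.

15 km, 30 stops; 19 km, 38 stops

For the km, alternating steps +4, −9, +4, −9, …: 30, 34, 25, 29, 20, 24 → 15 → 19.
Stops: always 2 × the km, so 60, 68, 50, 58, 40, 48 → 30 → 38.
Putting the parts together: 15 km, 30 stops and then 19 km, 38 stops.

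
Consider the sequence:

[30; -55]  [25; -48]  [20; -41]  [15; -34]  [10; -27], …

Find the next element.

[5; -20]

First part: −5 each step; 30, 25, 20, 15, 10 → 5.
For the second part, +7 each step: -55, -48, -41, -34, -27 → -20.
Combining the parts gives [5; -20].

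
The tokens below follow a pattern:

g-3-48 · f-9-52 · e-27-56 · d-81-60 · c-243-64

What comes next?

Letter: letters move back 1 place in the alphabet, so g, f, e, d, c → b.
Second component goes 3, 9, 27, 81, 243 → 729 (×3 each step).
Third component: +4 each step, so 48, 52, 56, 60, 64 → 68.
So the next token is b-729-68.

b-729-68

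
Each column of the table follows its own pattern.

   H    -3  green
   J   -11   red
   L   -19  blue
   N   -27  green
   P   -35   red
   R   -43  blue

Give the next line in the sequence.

T  -51  green

Letter — letters move forward 2 places in the alphabet: H, J, L, N, P, R → T.
Second component: −8 each step, so -3, -11, -19, -27, -35, -43 → -51.
Colour goes green, red, blue, green, red, blue → green (repeats green → red → blue).
Combining the parts gives T  -51  green.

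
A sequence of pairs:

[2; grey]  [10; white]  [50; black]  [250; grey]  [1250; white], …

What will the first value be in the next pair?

6250

First value goes 2, 10, 50, 250, 1250 → 6250 (×5 each step).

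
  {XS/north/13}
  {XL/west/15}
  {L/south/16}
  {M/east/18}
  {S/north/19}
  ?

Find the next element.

{XS/west/21}

Size goes XS, XL, L, M, S → XS (runs backward through clothing sizes XS→XL).
Direction: repeats north → west → south → east; north, west, south, east, north → west.
For the third part, alternating steps +2, +1, +2, +1, …: 13, 15, 16, 18, 19 → 21.
Combining the parts gives {XS/west/21}.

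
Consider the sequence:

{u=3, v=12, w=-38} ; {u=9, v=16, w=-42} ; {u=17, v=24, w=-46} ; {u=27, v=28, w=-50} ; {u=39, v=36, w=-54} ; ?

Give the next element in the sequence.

U: 3, 9, 17, 27, 39 → 53 (differences are 6, 8, 10, … (increasing by 2 each time)).
V goes 12, 16, 24, 28, 36 → 40 (alternating steps +4, +8, +4, +8, …).
W: -38, -42, -46, -50, -54 → -58 (−4 each step).
So the next element is {u=53, v=40, w=-58}.

{u=53, v=40, w=-58}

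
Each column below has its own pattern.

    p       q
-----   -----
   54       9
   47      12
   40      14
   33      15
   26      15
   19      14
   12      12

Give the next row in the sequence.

5  9

For the column p, −7 each step: 54, 47, 40, 33, 26, 19, 12 → 5.
Column q: 9, 12, 14, 15, 15, 14, 12 → 9 (differences are 3, 2, 1, … (decreasing by 1 each time)).
So the next row is 5  9.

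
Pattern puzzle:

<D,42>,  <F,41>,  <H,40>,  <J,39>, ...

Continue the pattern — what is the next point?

For the letter, letters move forward 2 places in the alphabet: D, F, H, J → L.
Second coordinate — −1 each step: 42, 41, 40, 39 → 38.
So the next point is <L,38>.

<L,38>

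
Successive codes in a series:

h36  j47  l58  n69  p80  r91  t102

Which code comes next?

Letter: letters move forward 2 places in the alphabet, so h, j, l, n, p, r, t → v.
For the second component, +11 each step: 36, 47, 58, 69, 80, 91, 102 → 113.
Putting it together: v113.

v113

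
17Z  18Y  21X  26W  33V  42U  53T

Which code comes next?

For the first component, differences are 1, 3, 5, … (increasing by 2 each time): 17, 18, 21, 26, 33, 42, 53 → 66.
For the letter, letters move back 1 place in the alphabet: Z, Y, X, W, V, U, T → S.
So the next code is 66S.

66S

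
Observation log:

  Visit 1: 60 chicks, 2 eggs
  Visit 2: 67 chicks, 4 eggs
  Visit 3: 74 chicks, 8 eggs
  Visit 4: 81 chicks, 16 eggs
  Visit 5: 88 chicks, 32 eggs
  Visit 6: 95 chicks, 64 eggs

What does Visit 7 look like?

Chicks: +7 each step; 60, 67, 74, 81, 88, 95 → 102.
Eggs: 2, 4, 8, 16, 32, 64 → 128 (×2 each step).
So the next line is 102 chicks, 128 eggs.

102 chicks, 128 eggs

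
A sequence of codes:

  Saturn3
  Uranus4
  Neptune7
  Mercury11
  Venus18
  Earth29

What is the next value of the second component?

Second component goes 3, 4, 7, 11, 18, 29 → 47 (each term is the sum of the two before it).

47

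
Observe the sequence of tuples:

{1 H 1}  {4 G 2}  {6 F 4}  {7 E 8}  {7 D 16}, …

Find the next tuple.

{6 C 32}

First component — differences are 3, 2, 1, … (decreasing by 1 each time): 1, 4, 6, 7, 7 → 6.
Letter goes H, G, F, E, D → C (letters move back 1 place in the alphabet).
Third component: ×2 each step, so 1, 2, 4, 8, 16 → 32.
Combining the parts gives {6 C 32}.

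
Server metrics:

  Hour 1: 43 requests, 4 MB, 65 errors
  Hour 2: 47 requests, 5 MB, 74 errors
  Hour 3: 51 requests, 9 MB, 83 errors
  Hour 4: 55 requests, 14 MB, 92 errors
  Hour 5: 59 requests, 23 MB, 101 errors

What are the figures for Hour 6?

For the requests, +4 each step: 43, 47, 51, 55, 59 → 63.
For the MB, each term is the sum of the two before it: 4, 5, 9, 14, 23 → 37.
Errors: +9 each step, so 65, 74, 83, 92, 101 → 110.
Combining the parts gives 63 requests, 37 MB, 110 errors.

63 requests, 37 MB, 110 errors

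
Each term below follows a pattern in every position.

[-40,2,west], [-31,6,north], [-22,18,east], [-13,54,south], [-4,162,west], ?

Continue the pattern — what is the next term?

[5,486,north]

First component: +9 each step; -40, -31, -22, -13, -4 → 5.
Second component: ×3 each step, so 2, 6, 18, 54, 162 → 486.
Direction — repeats west → north → east → south: west, north, east, south, west → north.
Putting it together: [5,486,north].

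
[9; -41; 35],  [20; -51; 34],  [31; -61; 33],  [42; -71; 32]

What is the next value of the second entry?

For the second entry, −10 each step: -41, -51, -61, -71 → -81.

-81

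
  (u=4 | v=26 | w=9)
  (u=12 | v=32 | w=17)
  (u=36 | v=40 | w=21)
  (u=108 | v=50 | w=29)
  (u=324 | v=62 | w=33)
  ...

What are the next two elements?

U goes 4, 12, 36, 108, 324 → 972 → 2916 (×3 each step).
V: differences are 6, 8, 10, … (increasing by 2 each time), so 26, 32, 40, 50, 62 → 76 → 92.
W: 9, 17, 21, 29, 33 → 41 → 45 (alternating steps +8, +4, +8, +4, …).
So the next two elements are (u=972 | v=76 | w=41) and (u=2916 | v=92 | w=45).

(u=972 | v=76 | w=41), (u=2916 | v=92 | w=45)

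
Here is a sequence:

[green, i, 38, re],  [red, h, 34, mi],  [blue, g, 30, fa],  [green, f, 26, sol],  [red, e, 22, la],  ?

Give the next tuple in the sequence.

[blue, d, 18, ti]

For the colour, repeats green → red → blue: green, red, blue, green, red → blue.
Letter: letters move back 1 place in the alphabet; i, h, g, f, e → d.
Third part — −4 each step: 38, 34, 30, 26, 22 → 18.
Note: runs through the solfège scale do→ti, so re, mi, fa, sol, la → ti.
Putting it together: [blue, d, 18, ti].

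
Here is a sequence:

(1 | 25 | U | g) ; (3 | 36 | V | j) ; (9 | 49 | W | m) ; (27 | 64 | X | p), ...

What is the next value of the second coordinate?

81

Second coordinate goes 25, 36, 49, 64 → 81 (perfect squares: 5², 6², 7², …).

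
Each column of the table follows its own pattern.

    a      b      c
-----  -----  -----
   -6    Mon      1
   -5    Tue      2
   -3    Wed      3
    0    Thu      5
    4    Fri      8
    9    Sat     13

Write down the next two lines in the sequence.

Column a goes -6, -5, -3, 0, 4, 9 → 15 → 22 (differences are 1, 2, 3, … (increasing by 1 each time)).
Column b: runs through the weekdays Mon→Sun; Mon, Tue, Wed, Thu, Fri, Sat → Sun → Mon.
Column c: each term is the sum of the two before it; 1, 2, 3, 5, 8, 13 → 21 → 34.
Putting the parts together: 15  Sun  21 and then 22  Mon  34.

15  Sun  21; 22  Mon  34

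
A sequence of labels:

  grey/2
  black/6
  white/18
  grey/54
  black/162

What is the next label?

Shade: grey, black, white, grey, black → white (repeats grey → black → white).
Second component: ×3 each step; 2, 6, 18, 54, 162 → 486.
Putting it together: white/486.

white/486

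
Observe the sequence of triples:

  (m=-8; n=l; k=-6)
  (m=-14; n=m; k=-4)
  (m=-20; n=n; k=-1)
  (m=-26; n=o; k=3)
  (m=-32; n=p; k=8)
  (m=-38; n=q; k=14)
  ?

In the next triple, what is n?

r

N: l, m, n, o, p, q → r (letters move forward 1 place in the alphabet).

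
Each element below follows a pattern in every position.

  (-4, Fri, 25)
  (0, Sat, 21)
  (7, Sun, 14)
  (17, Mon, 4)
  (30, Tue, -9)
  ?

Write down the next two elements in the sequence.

(46, Wed, -25), (65, Thu, -44)

First value goes -4, 0, 7, 17, 30 → 46 → 65 (differences are 4, 7, 10, … (increasing by 3 each time)).
Day: runs through the weekdays Mon→Sun, so Fri, Sat, Sun, Mon, Tue → Wed → Thu.
Third value: together with the first value always sums to 21, so 25, 21, 14, 4, -9 → -25 → -44.
Putting the parts together: (46, Wed, -25) and then (65, Thu, -44).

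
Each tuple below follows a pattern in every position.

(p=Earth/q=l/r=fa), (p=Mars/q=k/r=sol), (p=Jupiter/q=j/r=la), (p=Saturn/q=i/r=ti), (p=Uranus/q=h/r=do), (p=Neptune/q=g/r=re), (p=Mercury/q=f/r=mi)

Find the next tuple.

For the p, runs through the planets Mercury→Neptune: Earth, Mars, Jupiter, Saturn, Uranus, Neptune, Mercury → Venus.
Q: letters move back 1 place in the alphabet; l, k, j, i, h, g, f → e.
R: runs through the solfège scale do→ti, so fa, sol, la, ti, do, re, mi → fa.
Combining the parts gives (p=Venus/q=e/r=fa).

(p=Venus/q=e/r=fa)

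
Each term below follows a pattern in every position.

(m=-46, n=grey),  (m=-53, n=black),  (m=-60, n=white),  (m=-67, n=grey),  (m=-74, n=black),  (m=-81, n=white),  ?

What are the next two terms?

M: -46, -53, -60, -67, -74, -81 → -88 → -95 (−7 each step).
N: repeats grey → black → white, so grey, black, white, grey, black, white → grey → black.
Putting the parts together: (m=-88, n=grey) and then (m=-95, n=black).

(m=-88, n=grey), (m=-95, n=black)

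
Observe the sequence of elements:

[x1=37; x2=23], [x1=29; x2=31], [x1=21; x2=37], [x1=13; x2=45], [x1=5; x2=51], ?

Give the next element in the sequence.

For the x1, −8 each step: 37, 29, 21, 13, 5 → -3.
X2 goes 23, 31, 37, 45, 51 → 59 (alternating steps +8, +6, +8, +6, …).
So the next element is [x1=-3; x2=59].

[x1=-3; x2=59]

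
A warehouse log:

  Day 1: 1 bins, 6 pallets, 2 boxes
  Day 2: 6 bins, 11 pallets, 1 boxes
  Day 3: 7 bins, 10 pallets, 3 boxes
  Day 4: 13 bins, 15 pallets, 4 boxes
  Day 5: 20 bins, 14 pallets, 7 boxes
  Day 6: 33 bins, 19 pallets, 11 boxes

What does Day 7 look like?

Bins: 1, 6, 7, 13, 20, 33 → 53 (each term is the sum of the two before it).
Pallets: 6, 11, 10, 15, 14, 19 → 18 (alternating steps +5, −1, +5, −1, …).
Boxes — each term is the sum of the two before it: 2, 1, 3, 4, 7, 11 → 18.
Combining the parts gives 53 bins, 18 pallets, 18 boxes.

53 bins, 18 pallets, 18 boxes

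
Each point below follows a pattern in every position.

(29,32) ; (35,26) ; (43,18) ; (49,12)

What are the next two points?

First part goes 29, 35, 43, 49 → 57 → 63 (alternating steps +6, +8, +6, +8, …).
Second part — together with the first part always sums to 61: 32, 26, 18, 12 → 4 → -2.
So the next two points are (57,4) and (63,-2).

(57,4), (63,-2)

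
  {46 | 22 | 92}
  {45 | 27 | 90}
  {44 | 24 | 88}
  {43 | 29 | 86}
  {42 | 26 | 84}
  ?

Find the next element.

First coordinate goes 46, 45, 44, 43, 42 → 41 (−1 each step).
For the second coordinate, alternating steps +5, −3, +5, −3, …: 22, 27, 24, 29, 26 → 31.
Third coordinate: always 2 × the first coordinate; 92, 90, 88, 86, 84 → 82.
Putting it together: {41 | 31 | 82}.

{41 | 31 | 82}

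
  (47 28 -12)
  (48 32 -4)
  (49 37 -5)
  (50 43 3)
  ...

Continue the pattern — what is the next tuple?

(51 50 2)

First part: 47, 48, 49, 50 → 51 (+1 each step).
Second part goes 28, 32, 37, 43 → 50 (differences are 4, 5, 6, … (increasing by 1 each time)).
Third part: alternating steps +8, −1, +8, −1, …, so -12, -4, -5, 3 → 2.
Putting it together: (51 50 2).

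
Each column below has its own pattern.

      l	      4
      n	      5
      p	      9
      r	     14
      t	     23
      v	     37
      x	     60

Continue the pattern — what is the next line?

z  97

Letter — letters move forward 2 places in the alphabet: l, n, p, r, t, v, x → z.
Second component goes 4, 5, 9, 14, 23, 37, 60 → 97 (each term is the sum of the two before it).
So the next line is z  97.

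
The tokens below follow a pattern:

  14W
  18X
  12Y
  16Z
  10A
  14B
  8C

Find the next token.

12D

First component: alternating steps +4, −6, +4, −6, …, so 14, 18, 12, 16, 10, 14, 8 → 12.
Letter goes W, X, Y, Z, A, B, C → D (letters move forward 1 place in the alphabet, wrapping Z→A).
So the next token is 12D.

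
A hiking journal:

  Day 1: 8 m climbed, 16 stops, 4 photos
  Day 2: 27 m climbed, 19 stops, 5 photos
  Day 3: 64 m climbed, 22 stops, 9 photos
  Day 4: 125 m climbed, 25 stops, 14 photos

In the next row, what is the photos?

Photos: 4, 5, 9, 14 → 23 (each term is the sum of the two before it).

23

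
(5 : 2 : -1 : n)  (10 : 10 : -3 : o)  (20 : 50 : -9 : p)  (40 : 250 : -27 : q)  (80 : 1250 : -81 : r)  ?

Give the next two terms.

First slot: ×2 each step; 5, 10, 20, 40, 80 → 160 → 320.
Second slot: ×5 each step; 2, 10, 50, 250, 1250 → 6250 → 31250.
Third slot: ×3 each step; -1, -3, -9, -27, -81 → -243 → -729.
Letter — letters move forward 1 place in the alphabet: n, o, p, q, r → s → t.
So the next two terms are (160 : 6250 : -243 : s) and (320 : 31250 : -729 : t).

(160 : 6250 : -243 : s), (320 : 31250 : -729 : t)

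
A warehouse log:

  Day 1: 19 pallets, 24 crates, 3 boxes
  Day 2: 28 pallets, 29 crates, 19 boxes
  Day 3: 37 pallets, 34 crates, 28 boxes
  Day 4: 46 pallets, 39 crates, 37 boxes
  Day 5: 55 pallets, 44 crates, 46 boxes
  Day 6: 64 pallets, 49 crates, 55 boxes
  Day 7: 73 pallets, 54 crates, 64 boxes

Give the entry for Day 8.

Pallets: 19, 28, 37, 46, 55, 64, 73 → 82 (+9 each step).
Crates — +5 each step: 24, 29, 34, 39, 44, 49, 54 → 59.
Boxes: always the previous value of the pallets; 3, 19, 28, 37, 46, 55, 64 → 73.
Combining the parts gives 82 pallets, 59 crates, 73 boxes.

82 pallets, 59 crates, 73 boxes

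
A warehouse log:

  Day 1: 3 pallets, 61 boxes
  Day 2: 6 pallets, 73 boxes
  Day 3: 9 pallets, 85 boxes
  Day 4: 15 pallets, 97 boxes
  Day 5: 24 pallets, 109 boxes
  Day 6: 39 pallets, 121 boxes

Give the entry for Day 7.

63 pallets, 133 boxes

Pallets: each term is the sum of the two before it, so 3, 6, 9, 15, 24, 39 → 63.
Boxes: 61, 73, 85, 97, 109, 121 → 133 (+12 each step).
So the next line is 63 pallets, 133 boxes.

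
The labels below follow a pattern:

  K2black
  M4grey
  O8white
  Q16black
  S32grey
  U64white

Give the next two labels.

Letter: K, M, O, Q, S, U → W → Y (letters move forward 2 places in the alphabet).
Second component: ×2 each step, so 2, 4, 8, 16, 32, 64 → 128 → 256.
Shade — repeats black → grey → white: black, grey, white, black, grey, white → black → grey.
So the next two labels are W128black and Y256grey.

W128black then Y256grey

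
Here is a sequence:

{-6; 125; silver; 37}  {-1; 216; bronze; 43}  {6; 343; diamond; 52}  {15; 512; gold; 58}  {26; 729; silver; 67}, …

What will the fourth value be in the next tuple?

Fourth value goes 37, 43, 52, 58, 67 → 73 (alternating steps +6, +9, +6, +9, …).

73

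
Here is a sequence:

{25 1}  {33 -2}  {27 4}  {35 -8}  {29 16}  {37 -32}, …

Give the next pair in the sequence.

First value goes 25, 33, 27, 35, 29, 37 → 31 (alternating steps +8, −6, +8, −6, …).
Second value: ×(-2) each step, so 1, -2, 4, -8, 16, -32 → 64.
Combining the parts gives {31 64}.

{31 64}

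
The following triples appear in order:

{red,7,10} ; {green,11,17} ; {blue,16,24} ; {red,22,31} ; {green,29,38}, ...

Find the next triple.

Colour goes red, green, blue, red, green → blue (repeats red → green → blue).
Second part: differences are 4, 5, 6, … (increasing by 1 each time), so 7, 11, 16, 22, 29 → 37.
Third part: +7 each step, so 10, 17, 24, 31, 38 → 45.
Putting it together: {blue,37,45}.

{blue,37,45}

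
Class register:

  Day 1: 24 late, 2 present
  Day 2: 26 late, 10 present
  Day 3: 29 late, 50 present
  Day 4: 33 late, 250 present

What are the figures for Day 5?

Late: differences are 2, 3, 4, … (increasing by 1 each time); 24, 26, 29, 33 → 38.
Present: 2, 10, 50, 250 → 1250 (×5 each step).
Putting it together: 38 late, 1250 present.

38 late, 1250 present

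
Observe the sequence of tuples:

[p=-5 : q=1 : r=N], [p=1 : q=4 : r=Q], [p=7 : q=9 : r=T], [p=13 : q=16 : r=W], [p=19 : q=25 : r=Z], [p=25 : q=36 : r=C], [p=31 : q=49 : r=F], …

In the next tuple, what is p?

P: +6 each step, so -5, 1, 7, 13, 19, 25, 31 → 37.

37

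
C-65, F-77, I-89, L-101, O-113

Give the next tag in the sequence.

R-125

Letter: letters move forward 3 places in the alphabet, so C, F, I, L, O → R.
Second component — +12 each step: 65, 77, 89, 101, 113 → 125.
Putting it together: R-125.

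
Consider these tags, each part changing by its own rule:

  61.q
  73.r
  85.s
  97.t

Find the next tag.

109.u

First component: 61, 73, 85, 97 → 109 (+12 each step).
For the letter, letters move forward 1 place in the alphabet: q, r, s, t → u.
Putting it together: 109.u.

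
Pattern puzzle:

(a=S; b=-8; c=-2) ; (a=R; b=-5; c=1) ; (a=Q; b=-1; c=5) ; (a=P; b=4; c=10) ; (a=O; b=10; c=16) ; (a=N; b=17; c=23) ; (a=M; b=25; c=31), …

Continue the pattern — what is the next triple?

(a=L; b=34; c=40)

A: S, R, Q, P, O, N, M → L (letters move back 1 place in the alphabet).
B: -8, -5, -1, 4, 10, 17, 25 → 34 (differences are 3, 4, 5, … (increasing by 1 each time)).
C — always 6 more than the b: -2, 1, 5, 10, 16, 23, 31 → 40.
Putting it together: (a=L; b=34; c=40).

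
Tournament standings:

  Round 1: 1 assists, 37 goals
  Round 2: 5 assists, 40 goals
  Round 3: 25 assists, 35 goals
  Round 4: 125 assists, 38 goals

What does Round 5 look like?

Assists: ×5 each step, so 1, 5, 25, 125 → 625.
Goals: 37, 40, 35, 38 → 33 (alternating steps +3, −5, +3, −5, …).
Putting it together: 625 assists, 33 goals.

625 assists, 33 goals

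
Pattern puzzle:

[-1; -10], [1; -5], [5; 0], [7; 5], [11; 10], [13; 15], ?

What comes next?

First slot: alternating steps +2, +4, +2, +4, …; -1, 1, 5, 7, 11, 13 → 17.
For the second slot, +5 each step: -10, -5, 0, 5, 10, 15 → 20.
Putting it together: [17; 20].

[17; 20]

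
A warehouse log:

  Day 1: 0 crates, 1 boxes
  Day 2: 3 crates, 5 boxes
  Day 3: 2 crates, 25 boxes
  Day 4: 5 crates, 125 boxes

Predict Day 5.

4 crates, 625 boxes

Crates: alternating steps +3, −1, +3, −1, …, so 0, 3, 2, 5 → 4.
Boxes — ×5 each step: 1, 5, 25, 125 → 625.
So the next row is 4 crates, 625 boxes.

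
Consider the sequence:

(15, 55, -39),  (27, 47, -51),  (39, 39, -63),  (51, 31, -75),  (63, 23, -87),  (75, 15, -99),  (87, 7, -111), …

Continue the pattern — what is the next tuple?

First value — +12 each step: 15, 27, 39, 51, 63, 75, 87 → 99.
Second value — −8 each step: 55, 47, 39, 31, 23, 15, 7 → -1.
For the third value, −12 each step: -39, -51, -63, -75, -87, -99, -111 → -123.
Combining the parts gives (99, -1, -123).

(99, -1, -123)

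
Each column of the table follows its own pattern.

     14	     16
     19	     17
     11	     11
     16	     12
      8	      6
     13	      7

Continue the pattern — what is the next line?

5  1

First component — alternating steps +5, −8, +5, −8, …: 14, 19, 11, 16, 8, 13 → 5.
Second component: alternating steps +1, −6, +1, −6, …, so 16, 17, 11, 12, 6, 7 → 1.
Combining the parts gives 5  1.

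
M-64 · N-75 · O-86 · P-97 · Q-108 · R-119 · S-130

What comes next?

T-141

Letter — letters move forward 1 place in the alphabet: M, N, O, P, Q, R, S → T.
Second component — +11 each step: 64, 75, 86, 97, 108, 119, 130 → 141.
Putting it together: T-141.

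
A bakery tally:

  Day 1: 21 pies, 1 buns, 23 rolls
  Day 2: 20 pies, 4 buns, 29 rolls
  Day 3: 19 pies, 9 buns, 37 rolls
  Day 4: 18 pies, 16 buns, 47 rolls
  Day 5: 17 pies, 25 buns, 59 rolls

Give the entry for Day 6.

Pies: −1 each step, so 21, 20, 19, 18, 17 → 16.
Buns: perfect squares: 1², 2², 3², …, so 1, 4, 9, 16, 25 → 36.
Rolls: differences are 6, 8, 10, … (increasing by 2 each time), so 23, 29, 37, 47, 59 → 73.
So the next line is 16 pies, 36 buns, 73 rolls.

16 pies, 36 buns, 73 rolls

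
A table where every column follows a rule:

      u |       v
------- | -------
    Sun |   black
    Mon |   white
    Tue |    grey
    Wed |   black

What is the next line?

Thu  white

Column u: runs through the weekdays Mon→Sun, so Sun, Mon, Tue, Wed → Thu.
For the column v, repeats black → white → grey: black, white, grey, black → white.
Combining the parts gives Thu  white.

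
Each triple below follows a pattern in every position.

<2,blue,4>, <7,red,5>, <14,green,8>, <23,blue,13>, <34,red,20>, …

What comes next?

<47,green,29>

First coordinate goes 2, 7, 14, 23, 34 → 47 (differences are 5, 7, 9, … (increasing by 2 each time)).
Colour: blue, red, green, blue, red → green (repeats blue → red → green).
Third coordinate — differences are 1, 3, 5, … (increasing by 2 each time): 4, 5, 8, 13, 20 → 29.
Putting it together: <47,green,29>.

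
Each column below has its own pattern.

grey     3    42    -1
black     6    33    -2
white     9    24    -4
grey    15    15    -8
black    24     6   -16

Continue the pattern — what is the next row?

Shade: grey, black, white, grey, black → white (repeats grey → black → white).
Second component: each term is the sum of the two before it; 3, 6, 9, 15, 24 → 39.
For the third component, −9 each step: 42, 33, 24, 15, 6 → -3.
For the fourth component, ×2 each step: -1, -2, -4, -8, -16 → -32.
Putting it together: white  39  -3  -32.

white  39  -3  -32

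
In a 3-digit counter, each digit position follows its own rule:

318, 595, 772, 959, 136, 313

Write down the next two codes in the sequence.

For the first digit, +2 each step, mod 10: 3, 5, 7, 9, 1, 3 → 5 → 7.
Second digit goes 1, 9, 7, 5, 3, 1 → 9 → 7 (−2 each step, mod 10).
Third digit: −3 each step, mod 10; 8, 5, 2, 9, 6, 3 → 0 → 7.
So the next two codes are 590 and 777.

590 then 777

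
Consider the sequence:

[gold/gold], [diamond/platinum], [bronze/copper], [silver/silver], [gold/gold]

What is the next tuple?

Rank: repeats gold → diamond → bronze → silver, so gold, diamond, bronze, silver, gold → diamond.
Metal: repeats gold → platinum → copper → silver; gold, platinum, copper, silver, gold → platinum.
Putting it together: [diamond/platinum].

[diamond/platinum]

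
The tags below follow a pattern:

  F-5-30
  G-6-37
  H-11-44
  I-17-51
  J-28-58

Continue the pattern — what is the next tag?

Letter — letters move forward 1 place in the alphabet: F, G, H, I, J → K.
Second component: each term is the sum of the two before it; 5, 6, 11, 17, 28 → 45.
Third component: 30, 37, 44, 51, 58 → 65 (+7 each step).
Combining the parts gives K-45-65.

K-45-65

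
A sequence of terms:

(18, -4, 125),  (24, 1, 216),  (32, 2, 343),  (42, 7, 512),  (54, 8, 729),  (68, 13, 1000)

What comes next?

(84, 14, 1331)

First entry: differences are 6, 8, 10, … (increasing by 2 each time), so 18, 24, 32, 42, 54, 68 → 84.
Second entry: -4, 1, 2, 7, 8, 13 → 14 (alternating steps +5, +1, +5, +1, …).
Third entry: 125, 216, 343, 512, 729, 1000 → 1331 (perfect cubes: 5³, 6³, 7³, …).
Putting it together: (84, 14, 1331).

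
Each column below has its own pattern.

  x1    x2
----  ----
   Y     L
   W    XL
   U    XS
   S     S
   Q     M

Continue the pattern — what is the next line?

Column x1: letters move back 2 places in the alphabet; Y, W, U, S, Q → O.
Column x2 goes L, XL, XS, S, M → L (runs through clothing sizes XS→XL).
So the next line is O  L.

O  L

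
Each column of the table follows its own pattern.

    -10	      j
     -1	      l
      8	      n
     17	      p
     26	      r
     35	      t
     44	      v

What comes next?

First component: +9 each step, so -10, -1, 8, 17, 26, 35, 44 → 53.
Letter goes j, l, n, p, r, t, v → x (letters move forward 2 places in the alphabet).
So the next line is 53  x.

53  x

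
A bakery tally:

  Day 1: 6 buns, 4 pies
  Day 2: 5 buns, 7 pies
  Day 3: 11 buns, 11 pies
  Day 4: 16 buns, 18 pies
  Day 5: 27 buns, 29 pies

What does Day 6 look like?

Buns: 6, 5, 11, 16, 27 → 43 (each term is the sum of the two before it).
Pies: each term is the sum of the two before it, so 4, 7, 11, 18, 29 → 47.
So the next line is 43 buns, 47 pies.

43 buns, 47 pies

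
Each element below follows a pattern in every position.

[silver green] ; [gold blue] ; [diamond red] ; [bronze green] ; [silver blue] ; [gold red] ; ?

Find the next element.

Rank: silver, gold, diamond, bronze, silver, gold → diamond (repeats silver → gold → diamond → bronze).
Colour goes green, blue, red, green, blue, red → green (repeats green → blue → red).
Combining the parts gives [diamond green].

[diamond green]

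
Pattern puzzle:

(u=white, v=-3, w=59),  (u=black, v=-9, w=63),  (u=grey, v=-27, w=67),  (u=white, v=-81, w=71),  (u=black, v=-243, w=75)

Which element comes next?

U: white, black, grey, white, black → grey (repeats white → black → grey).
For the v, ×3 each step: -3, -9, -27, -81, -243 → -729.
For the w, +4 each step: 59, 63, 67, 71, 75 → 79.
Putting it together: (u=grey, v=-729, w=79).

(u=grey, v=-729, w=79)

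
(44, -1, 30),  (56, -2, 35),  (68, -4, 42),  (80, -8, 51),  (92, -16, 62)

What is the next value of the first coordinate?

First coordinate: +12 each step, so 44, 56, 68, 80, 92 → 104.

104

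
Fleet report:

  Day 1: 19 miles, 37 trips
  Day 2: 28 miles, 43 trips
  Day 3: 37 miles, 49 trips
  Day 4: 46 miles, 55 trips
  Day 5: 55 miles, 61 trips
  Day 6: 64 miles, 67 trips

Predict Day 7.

73 miles, 73 trips

For the miles, +9 each step: 19, 28, 37, 46, 55, 64 → 73.
Trips — +6 each step: 37, 43, 49, 55, 61, 67 → 73.
So the next line is 73 miles, 73 trips.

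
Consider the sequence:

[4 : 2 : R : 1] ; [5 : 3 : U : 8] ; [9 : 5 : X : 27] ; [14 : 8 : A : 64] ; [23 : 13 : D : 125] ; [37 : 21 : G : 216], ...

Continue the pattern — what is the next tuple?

First component: each term is the sum of the two before it, so 4, 5, 9, 14, 23, 37 → 60.
Second component: each term is the sum of the two before it, so 2, 3, 5, 8, 13, 21 → 34.
Letter goes R, U, X, A, D, G → J (letters move forward 3 places in the alphabet, wrapping Z→A).
Fourth component — perfect cubes: 1³, 2³, 3³, …: 1, 8, 27, 64, 125, 216 → 343.
So the next tuple is [60 : 34 : J : 343].

[60 : 34 : J : 343]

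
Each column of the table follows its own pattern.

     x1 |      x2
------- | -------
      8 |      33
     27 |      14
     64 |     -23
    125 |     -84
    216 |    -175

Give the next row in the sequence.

Column x1 goes 8, 27, 64, 125, 216 → 343 (perfect cubes: 2³, 3³, 4³, …).
Column x2: 33, 14, -23, -84, -175 → -302 (together with the column x1 always sums to 41).
Putting it together: 343  -302.

343  -302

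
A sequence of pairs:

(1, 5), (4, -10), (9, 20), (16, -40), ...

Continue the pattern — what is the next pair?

First coordinate goes 1, 4, 9, 16 → 25 (perfect squares: 1², 2², 3², …).
Second coordinate goes 5, -10, 20, -40 → 80 (×(-2) each step).
Combining the parts gives (25, 80).

(25, 80)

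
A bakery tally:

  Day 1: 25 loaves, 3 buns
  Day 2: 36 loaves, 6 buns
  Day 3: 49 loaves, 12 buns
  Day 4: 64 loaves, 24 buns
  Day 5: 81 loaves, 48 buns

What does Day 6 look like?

Loaves: perfect squares: 5², 6², 7², …; 25, 36, 49, 64, 81 → 100.
For the buns, ×2 each step: 3, 6, 12, 24, 48 → 96.
So the next row is 100 loaves, 96 buns.

100 loaves, 96 buns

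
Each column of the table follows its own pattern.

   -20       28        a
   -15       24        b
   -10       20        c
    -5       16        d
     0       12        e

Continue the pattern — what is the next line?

5  8  f

For the first component, +5 each step: -20, -15, -10, -5, 0 → 5.
Second component: −4 each step; 28, 24, 20, 16, 12 → 8.
For the letter, letters move forward 1 place in the alphabet: a, b, c, d, e → f.
So the next line is 5  8  f.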